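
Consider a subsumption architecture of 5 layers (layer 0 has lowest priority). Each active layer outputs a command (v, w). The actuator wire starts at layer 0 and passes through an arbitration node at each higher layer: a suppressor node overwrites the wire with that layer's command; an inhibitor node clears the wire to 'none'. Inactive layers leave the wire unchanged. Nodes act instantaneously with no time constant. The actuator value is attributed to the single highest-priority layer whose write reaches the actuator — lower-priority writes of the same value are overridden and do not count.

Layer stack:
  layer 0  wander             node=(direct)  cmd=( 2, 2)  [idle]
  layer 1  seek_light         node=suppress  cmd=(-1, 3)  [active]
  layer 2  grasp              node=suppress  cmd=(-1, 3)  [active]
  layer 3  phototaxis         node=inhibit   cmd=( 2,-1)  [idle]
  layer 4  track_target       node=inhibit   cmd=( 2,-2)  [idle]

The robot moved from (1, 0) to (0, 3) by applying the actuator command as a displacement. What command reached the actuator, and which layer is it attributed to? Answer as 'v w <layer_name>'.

displacement = (0, 3) − (1, 0) = (-1, 3)
[0] wander off; wire := none
[1] seek_light on (suppress); wire := (-1, 3)
[2] grasp on (suppress); wire := (-1, 3)
[3] phototaxis off; pass (-1, 3)
[4] track_target off; pass (-1, 3)
output (-1, 3) — from layer 2 (grasp)

-1 3 grasp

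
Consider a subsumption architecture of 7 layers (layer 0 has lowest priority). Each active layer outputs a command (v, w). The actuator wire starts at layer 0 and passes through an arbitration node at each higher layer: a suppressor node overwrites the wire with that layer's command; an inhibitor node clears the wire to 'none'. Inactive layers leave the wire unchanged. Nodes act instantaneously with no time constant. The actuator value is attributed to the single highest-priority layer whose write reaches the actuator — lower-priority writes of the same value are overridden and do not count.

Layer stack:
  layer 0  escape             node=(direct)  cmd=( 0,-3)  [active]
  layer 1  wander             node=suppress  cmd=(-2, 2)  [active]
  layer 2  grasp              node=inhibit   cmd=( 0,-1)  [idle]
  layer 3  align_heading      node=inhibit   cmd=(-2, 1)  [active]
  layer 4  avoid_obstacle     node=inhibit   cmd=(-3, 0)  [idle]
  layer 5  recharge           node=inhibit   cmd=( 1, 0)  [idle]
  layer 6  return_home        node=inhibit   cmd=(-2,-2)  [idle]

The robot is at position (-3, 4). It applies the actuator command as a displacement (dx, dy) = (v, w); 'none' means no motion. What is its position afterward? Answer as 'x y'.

-3 4

[0] escape on; wire := (0, -3)
[1] wander on (suppress); wire := (-2, 2)
[2] grasp off; pass (-2, 2)
[3] align_heading on (inhibit); wire := none
[4] avoid_obstacle off; pass none
[5] recharge off; pass none
[6] return_home off; pass none
output none
position: (-3, 4) + none = (-3, 4)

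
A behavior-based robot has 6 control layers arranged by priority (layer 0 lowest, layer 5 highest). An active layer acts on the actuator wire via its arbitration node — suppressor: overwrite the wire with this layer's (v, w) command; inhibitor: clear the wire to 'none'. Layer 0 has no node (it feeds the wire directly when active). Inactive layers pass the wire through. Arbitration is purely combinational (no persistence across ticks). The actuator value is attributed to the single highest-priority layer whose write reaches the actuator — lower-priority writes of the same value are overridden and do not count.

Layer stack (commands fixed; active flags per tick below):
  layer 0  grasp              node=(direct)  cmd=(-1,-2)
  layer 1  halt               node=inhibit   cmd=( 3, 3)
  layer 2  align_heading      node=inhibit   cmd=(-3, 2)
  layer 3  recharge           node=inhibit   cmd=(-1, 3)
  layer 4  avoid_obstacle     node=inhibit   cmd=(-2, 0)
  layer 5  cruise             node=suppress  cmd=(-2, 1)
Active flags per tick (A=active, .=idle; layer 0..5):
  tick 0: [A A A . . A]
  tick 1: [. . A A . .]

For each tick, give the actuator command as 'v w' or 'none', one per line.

-2 1
none

tick 0:
  layer 0 (grasp) active — direct: (-1, -2)
  layer 1 (halt) active — inhibits: none
  layer 2 (align_heading) active — inhibits: none
  layer 3 (recharge) idle — unchanged: none
  layer 4 (avoid_obstacle) idle — unchanged: none
  layer 5 (cruise) active — suppresses: (-2, 1)
  → actuator (-2, 1)
tick 1:
  layer 0 (grasp) idle — none
  layer 1 (halt) idle — unchanged: none
  layer 2 (align_heading) active — inhibits: none
  layer 3 (recharge) active — inhibits: none
  layer 4 (avoid_obstacle) idle — unchanged: none
  layer 5 (cruise) idle — unchanged: none
  → actuator none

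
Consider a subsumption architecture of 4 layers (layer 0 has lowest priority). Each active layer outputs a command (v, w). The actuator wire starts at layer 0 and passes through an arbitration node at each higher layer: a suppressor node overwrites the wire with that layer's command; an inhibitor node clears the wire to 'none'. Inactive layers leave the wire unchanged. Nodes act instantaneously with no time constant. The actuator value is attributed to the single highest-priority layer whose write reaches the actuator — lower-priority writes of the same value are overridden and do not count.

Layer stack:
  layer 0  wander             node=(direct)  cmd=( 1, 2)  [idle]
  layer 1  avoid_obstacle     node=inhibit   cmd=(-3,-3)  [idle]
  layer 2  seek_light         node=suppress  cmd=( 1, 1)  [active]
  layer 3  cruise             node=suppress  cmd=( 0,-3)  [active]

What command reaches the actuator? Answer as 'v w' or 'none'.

0 -3

layer 0 (wander) idle — none
layer 1 (avoid_obstacle) idle — unchanged: none
layer 2 (seek_light) active — suppresses: (1, 1)
layer 3 (cruise) active — suppresses: (0, -3)
→ actuator (0, -3)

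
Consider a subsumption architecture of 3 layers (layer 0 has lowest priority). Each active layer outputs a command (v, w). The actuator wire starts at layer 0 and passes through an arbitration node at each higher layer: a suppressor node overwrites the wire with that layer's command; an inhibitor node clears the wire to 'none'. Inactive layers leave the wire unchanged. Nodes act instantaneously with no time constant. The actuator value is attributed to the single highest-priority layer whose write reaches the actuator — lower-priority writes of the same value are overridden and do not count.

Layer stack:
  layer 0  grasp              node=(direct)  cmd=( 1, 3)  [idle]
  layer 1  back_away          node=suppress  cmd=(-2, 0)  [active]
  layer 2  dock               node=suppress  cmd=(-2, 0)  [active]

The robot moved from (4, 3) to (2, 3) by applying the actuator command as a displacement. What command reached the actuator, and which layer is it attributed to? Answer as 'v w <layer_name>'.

-2 0 dock

displacement = (2, 3) − (4, 3) = (-2, 0)
layer 0 (grasp) idle — none
layer 1 (back_away) active — suppresses: (-2, 0)
layer 2 (dock) active — suppresses: (-2, 0)
→ actuator (-2, 0) — from layer 2 (dock)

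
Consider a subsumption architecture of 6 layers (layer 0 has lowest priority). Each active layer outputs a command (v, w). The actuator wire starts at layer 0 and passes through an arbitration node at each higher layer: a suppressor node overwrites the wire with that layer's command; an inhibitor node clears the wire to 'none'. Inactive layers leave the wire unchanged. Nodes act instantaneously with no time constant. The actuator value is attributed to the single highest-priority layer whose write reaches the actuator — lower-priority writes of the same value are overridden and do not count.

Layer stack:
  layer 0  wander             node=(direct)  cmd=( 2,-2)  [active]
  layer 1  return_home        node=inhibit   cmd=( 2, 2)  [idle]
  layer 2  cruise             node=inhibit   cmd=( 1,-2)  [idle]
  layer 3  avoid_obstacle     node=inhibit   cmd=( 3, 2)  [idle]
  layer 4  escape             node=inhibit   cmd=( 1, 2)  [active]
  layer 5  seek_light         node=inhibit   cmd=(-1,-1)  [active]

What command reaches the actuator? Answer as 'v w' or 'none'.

layer 0 (wander) active — direct: (2, -2)
layer 1 (return_home) idle — unchanged: (2, -2)
layer 2 (cruise) idle — unchanged: (2, -2)
layer 3 (avoid_obstacle) idle — unchanged: (2, -2)
layer 4 (escape) active — inhibits: none
layer 5 (seek_light) active — inhibits: none
→ actuator none

none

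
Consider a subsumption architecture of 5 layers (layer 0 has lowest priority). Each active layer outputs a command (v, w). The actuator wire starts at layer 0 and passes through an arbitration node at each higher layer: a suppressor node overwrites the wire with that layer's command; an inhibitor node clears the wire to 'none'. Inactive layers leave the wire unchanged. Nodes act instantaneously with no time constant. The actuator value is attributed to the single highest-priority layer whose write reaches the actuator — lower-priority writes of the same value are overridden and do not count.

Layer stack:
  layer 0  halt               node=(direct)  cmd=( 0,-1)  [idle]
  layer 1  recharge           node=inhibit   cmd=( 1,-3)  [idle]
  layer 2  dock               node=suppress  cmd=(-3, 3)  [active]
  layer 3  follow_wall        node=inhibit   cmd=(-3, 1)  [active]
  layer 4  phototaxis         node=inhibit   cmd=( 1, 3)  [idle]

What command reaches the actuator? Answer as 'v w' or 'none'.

layer 0 (halt) idle — none
layer 1 (recharge) idle — unchanged: none
layer 2 (dock) active — suppresses: (-3, 3)
layer 3 (follow_wall) active — inhibits: none
layer 4 (phototaxis) idle — unchanged: none
→ actuator none

none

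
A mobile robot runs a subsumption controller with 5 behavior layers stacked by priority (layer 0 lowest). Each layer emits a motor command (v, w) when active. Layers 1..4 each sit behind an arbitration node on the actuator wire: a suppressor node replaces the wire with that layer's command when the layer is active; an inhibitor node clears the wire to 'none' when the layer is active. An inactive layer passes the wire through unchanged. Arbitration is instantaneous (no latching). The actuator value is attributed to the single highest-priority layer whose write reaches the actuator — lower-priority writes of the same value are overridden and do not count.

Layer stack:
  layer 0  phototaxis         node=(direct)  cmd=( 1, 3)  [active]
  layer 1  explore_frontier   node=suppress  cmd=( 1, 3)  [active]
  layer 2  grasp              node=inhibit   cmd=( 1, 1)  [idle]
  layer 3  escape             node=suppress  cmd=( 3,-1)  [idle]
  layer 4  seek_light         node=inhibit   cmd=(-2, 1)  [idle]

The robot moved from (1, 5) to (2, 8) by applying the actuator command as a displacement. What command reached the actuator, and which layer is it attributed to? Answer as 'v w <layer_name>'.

displacement = (2, 8) − (1, 5) = (1, 3)
layer 0 (phototaxis) active — direct: (1, 3)
layer 1 (explore_frontier) active — suppresses: (1, 3)
layer 2 (grasp) idle — unchanged: (1, 3)
layer 3 (escape) idle — unchanged: (1, 3)
layer 4 (seek_light) idle — unchanged: (1, 3)
→ actuator (1, 3) — from layer 1 (explore_frontier)

1 3 explore_frontier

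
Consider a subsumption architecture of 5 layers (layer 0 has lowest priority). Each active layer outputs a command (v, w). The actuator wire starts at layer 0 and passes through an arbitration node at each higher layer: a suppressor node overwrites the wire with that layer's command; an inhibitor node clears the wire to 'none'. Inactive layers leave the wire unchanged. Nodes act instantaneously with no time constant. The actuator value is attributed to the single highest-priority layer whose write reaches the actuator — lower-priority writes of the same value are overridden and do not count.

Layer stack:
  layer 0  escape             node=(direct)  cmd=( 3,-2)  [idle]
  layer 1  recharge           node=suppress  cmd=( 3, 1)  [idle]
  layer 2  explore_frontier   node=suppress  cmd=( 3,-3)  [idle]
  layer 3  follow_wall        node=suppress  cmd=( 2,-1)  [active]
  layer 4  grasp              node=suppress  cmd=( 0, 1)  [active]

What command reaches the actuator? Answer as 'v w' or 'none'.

0 1

layer 0 (escape) idle — none
layer 1 (recharge) idle — unchanged: none
layer 2 (explore_frontier) idle — unchanged: none
layer 3 (follow_wall) active — suppresses: (2, -1)
layer 4 (grasp) active — suppresses: (0, 1)
→ actuator (0, 1)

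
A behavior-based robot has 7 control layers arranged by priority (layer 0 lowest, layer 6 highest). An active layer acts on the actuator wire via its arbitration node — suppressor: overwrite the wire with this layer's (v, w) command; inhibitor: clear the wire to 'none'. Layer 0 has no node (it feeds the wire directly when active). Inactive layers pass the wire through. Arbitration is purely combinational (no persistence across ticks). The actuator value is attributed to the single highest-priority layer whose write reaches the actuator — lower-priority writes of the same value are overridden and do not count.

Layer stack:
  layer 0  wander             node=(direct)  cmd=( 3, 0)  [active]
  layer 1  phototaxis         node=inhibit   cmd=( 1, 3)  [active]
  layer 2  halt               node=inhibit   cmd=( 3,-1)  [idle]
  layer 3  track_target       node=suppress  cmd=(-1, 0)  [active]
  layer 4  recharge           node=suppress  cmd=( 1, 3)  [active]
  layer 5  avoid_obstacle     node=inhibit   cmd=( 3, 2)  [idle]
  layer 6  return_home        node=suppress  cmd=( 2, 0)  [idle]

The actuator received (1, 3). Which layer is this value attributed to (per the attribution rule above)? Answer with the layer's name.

recharge

layer 0 (wander) active — direct: (3, 0)
layer 1 (phototaxis) active — inhibits: none
layer 2 (halt) idle — unchanged: none
layer 3 (track_target) active — suppresses: (-1, 0)
layer 4 (recharge) active — suppresses: (1, 3)
layer 5 (avoid_obstacle) idle — unchanged: (1, 3)
layer 6 (return_home) idle — unchanged: (1, 3)
→ actuator (1, 3)
last writer: layer 4 = recharge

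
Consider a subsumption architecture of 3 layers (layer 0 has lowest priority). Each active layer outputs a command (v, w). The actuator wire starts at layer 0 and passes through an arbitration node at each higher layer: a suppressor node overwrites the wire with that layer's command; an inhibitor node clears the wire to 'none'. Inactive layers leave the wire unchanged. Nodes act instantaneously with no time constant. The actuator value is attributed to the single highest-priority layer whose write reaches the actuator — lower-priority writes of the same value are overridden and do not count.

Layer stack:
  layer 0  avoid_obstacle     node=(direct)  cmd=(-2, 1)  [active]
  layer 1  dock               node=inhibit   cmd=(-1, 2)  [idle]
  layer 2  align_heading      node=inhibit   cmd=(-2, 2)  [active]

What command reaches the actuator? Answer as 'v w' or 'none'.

L0 avoid_obstacle: active, feeds wire = (-2, 1)
L1 dock: idle → wire stays (-2, 1)
L2 align_heading: active, inhibitor → wire = none
actuator = none

none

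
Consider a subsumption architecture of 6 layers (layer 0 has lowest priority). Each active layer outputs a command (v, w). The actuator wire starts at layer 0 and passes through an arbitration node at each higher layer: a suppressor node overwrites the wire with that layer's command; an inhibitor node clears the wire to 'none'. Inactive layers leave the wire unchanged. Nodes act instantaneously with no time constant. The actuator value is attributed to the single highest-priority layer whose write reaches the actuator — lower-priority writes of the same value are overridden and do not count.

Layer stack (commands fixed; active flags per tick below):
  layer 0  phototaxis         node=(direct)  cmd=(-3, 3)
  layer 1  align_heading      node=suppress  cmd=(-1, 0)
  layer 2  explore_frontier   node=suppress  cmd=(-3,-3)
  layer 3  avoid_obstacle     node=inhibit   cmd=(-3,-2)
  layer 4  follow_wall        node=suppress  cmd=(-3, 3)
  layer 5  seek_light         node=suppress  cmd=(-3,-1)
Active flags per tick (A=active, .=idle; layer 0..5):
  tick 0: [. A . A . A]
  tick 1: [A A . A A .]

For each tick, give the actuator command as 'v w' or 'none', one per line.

-3 -1
-3 3

tick 0:
  L0 phototaxis: idle → wire = none
  L1 align_heading: active, suppressor → wire = (-1, 0)
  L2 explore_frontier: idle → wire stays (-1, 0)
  L3 avoid_obstacle: active, inhibitor → wire = none
  L4 follow_wall: idle → wire stays none
  L5 seek_light: active, suppressor → wire = (-3, -1)
  actuator = (-3, -1)
tick 1:
  L0 phototaxis: active, feeds wire = (-3, 3)
  L1 align_heading: active, suppressor → wire = (-1, 0)
  L2 explore_frontier: idle → wire stays (-1, 0)
  L3 avoid_obstacle: active, inhibitor → wire = none
  L4 follow_wall: active, suppressor → wire = (-3, 3)
  L5 seek_light: idle → wire stays (-3, 3)
  actuator = (-3, 3)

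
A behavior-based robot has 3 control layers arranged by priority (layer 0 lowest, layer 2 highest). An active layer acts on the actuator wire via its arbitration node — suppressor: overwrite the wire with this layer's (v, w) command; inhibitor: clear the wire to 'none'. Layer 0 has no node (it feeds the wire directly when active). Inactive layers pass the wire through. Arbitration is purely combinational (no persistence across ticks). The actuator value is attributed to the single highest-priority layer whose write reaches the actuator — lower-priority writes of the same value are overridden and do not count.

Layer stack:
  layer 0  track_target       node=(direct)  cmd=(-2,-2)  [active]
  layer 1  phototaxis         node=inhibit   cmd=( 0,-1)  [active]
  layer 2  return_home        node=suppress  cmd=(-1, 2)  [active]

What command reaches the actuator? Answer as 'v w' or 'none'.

layer 0 (track_target) active — direct: (-2, -2)
layer 1 (phototaxis) active — inhibits: none
layer 2 (return_home) active — suppresses: (-1, 2)
→ actuator (-1, 2)

-1 2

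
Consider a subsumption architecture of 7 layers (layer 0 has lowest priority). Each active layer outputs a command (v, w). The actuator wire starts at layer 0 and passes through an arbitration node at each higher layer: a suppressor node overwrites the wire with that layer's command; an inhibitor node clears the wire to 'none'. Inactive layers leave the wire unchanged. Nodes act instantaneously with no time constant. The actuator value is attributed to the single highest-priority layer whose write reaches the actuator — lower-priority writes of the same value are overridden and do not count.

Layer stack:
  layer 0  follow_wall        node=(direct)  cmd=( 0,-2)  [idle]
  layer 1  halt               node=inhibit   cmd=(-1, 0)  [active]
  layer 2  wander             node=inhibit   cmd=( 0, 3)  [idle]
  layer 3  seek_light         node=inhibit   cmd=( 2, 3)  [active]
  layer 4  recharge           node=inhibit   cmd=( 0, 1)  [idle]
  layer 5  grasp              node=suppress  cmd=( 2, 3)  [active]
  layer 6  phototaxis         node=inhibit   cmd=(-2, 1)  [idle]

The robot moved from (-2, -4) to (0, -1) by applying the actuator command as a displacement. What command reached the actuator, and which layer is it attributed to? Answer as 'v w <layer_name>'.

displacement = (0, -1) − (-2, -4) = (2, 3)
layer 0 (follow_wall) idle — none
layer 1 (halt) active — inhibits: none
layer 2 (wander) idle — unchanged: none
layer 3 (seek_light) active — inhibits: none
layer 4 (recharge) idle — unchanged: none
layer 5 (grasp) active — suppresses: (2, 3)
layer 6 (phototaxis) idle — unchanged: (2, 3)
→ actuator (2, 3) — from layer 5 (grasp)

2 3 grasp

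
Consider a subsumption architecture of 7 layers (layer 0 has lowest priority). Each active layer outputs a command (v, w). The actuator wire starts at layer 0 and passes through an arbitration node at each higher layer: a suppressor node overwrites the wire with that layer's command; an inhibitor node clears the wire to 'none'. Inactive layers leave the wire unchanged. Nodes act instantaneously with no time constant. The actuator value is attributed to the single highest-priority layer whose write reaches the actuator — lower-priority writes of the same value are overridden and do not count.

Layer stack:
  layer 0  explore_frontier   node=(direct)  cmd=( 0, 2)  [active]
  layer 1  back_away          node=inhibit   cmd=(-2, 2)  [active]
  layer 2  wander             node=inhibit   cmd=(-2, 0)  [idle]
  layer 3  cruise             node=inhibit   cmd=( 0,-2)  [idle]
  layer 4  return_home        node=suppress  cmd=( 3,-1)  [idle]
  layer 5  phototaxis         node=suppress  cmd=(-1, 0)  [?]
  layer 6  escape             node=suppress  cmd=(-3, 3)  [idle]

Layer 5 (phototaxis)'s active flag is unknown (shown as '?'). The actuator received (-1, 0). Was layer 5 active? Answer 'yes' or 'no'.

yes

If layer 5 is active=yes:
  actuator would be (-1, 0)
If layer 5 is active=no:
  actuator would be none
Observed (-1, 0), so layer 5 was active.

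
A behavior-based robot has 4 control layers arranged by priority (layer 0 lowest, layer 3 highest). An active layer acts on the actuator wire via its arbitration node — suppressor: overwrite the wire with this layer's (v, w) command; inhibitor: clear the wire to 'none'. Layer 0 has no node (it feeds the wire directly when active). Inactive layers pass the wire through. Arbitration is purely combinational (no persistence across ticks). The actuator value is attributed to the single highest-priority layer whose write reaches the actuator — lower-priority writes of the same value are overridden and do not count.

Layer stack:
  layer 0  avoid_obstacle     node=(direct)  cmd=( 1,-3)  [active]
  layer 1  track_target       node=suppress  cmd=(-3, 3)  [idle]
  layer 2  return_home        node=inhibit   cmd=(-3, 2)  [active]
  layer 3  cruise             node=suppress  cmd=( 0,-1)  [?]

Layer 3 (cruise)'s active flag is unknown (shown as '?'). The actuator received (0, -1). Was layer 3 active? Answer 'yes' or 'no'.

If layer 3 is active=yes:
  actuator would be (0, -1)
If layer 3 is active=no:
  actuator would be none
Observed (0, -1), so layer 3 was active.

yes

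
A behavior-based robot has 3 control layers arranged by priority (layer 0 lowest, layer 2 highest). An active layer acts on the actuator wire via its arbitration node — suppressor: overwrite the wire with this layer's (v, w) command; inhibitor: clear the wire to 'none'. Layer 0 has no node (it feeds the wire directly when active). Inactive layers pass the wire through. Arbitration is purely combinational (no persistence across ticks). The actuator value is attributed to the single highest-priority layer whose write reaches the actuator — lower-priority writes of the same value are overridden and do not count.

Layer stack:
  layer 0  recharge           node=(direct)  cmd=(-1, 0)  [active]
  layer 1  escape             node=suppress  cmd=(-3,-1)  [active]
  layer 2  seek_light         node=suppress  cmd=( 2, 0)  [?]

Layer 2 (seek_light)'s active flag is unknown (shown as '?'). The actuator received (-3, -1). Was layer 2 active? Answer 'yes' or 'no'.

no

If layer 2 is active=yes:
  actuator would be (2, 0)
If layer 2 is active=no:
  actuator would be (-3, -1)
Observed (-3, -1), so layer 2 was idle.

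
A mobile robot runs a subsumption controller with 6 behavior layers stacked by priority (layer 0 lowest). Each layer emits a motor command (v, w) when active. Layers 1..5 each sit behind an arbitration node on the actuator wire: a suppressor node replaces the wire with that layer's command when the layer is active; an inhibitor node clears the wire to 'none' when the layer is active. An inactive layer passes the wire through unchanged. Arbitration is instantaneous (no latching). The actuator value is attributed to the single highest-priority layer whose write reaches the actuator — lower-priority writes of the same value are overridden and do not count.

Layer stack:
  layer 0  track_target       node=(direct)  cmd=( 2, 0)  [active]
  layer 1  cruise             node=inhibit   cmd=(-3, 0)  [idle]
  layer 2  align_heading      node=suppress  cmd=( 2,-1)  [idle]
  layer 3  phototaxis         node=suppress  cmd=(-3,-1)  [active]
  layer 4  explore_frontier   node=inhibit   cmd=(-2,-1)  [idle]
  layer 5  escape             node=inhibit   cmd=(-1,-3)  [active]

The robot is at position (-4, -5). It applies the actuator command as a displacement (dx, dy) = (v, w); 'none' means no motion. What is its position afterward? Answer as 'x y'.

-4 -5

L0 track_target: active, feeds wire = (2, 0)
L1 cruise: idle → wire stays (2, 0)
L2 align_heading: idle → wire stays (2, 0)
L3 phototaxis: active, suppressor → wire = (-3, -1)
L4 explore_frontier: idle → wire stays (-3, -1)
L5 escape: active, inhibitor → wire = none
actuator = none
position: (-4, -5) + none = (-4, -5)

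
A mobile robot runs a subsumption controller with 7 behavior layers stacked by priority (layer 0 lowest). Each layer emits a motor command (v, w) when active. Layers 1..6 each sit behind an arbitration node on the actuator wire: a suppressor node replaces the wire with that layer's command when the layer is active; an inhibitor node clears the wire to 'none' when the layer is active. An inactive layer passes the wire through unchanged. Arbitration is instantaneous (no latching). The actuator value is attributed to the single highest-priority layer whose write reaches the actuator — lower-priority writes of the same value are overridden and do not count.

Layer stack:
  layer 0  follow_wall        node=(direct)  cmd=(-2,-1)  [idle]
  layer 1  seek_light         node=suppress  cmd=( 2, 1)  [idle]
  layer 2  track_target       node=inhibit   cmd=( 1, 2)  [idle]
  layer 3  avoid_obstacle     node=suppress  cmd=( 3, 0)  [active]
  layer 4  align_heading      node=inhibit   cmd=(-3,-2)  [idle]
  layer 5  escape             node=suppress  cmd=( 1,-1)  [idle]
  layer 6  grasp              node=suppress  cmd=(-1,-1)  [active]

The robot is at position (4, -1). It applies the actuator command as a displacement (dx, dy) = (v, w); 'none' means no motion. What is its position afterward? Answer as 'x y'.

3 -2

layer 0 (follow_wall) idle — none
layer 1 (seek_light) idle — unchanged: none
layer 2 (track_target) idle — unchanged: none
layer 3 (avoid_obstacle) active — suppresses: (3, 0)
layer 4 (align_heading) idle — unchanged: (3, 0)
layer 5 (escape) idle — unchanged: (3, 0)
layer 6 (grasp) active — suppresses: (-1, -1)
→ actuator (-1, -1)
position: (4, -1) + (-1, -1) = (3, -2)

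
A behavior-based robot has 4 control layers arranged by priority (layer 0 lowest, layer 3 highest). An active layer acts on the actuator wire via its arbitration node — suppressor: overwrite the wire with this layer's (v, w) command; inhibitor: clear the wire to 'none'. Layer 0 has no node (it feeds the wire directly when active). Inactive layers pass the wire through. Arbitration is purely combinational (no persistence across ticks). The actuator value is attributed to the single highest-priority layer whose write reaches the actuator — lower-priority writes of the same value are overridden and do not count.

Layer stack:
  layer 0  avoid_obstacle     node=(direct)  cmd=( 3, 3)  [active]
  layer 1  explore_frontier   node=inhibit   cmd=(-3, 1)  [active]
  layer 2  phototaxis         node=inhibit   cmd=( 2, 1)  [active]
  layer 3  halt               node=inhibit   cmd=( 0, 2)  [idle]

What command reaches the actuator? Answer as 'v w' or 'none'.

none

layer 0 (avoid_obstacle) active — direct: (3, 3)
layer 1 (explore_frontier) active — inhibits: none
layer 2 (phototaxis) active — inhibits: none
layer 3 (halt) idle — unchanged: none
→ actuator none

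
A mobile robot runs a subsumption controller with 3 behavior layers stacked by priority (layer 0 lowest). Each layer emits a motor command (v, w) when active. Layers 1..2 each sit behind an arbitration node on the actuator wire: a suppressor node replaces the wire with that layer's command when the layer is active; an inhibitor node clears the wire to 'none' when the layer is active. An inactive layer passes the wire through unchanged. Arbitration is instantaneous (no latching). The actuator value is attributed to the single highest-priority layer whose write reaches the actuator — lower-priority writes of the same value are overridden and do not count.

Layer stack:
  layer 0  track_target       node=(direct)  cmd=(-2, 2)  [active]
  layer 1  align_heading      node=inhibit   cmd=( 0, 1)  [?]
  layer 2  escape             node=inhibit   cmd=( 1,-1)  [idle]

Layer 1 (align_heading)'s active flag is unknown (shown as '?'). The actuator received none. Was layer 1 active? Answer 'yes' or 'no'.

If layer 1 is active=yes:
  actuator would be none
If layer 1 is active=no:
  actuator would be (-2, 2)
Observed none, so layer 1 was active.

yes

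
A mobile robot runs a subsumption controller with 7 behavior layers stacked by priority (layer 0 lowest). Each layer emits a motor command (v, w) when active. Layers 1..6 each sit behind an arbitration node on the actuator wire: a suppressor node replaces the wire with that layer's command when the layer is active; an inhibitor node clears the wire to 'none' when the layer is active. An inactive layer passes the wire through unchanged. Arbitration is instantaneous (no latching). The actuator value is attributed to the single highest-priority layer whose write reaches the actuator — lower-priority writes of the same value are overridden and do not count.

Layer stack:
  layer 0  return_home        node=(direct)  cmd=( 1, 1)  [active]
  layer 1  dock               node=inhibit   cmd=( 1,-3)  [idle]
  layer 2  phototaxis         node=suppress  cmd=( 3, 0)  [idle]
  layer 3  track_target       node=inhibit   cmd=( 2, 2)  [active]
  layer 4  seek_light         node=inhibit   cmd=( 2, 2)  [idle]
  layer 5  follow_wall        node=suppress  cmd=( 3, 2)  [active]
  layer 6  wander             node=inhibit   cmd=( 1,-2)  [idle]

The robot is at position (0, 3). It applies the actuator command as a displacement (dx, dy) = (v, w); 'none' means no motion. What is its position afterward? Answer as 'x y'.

3 5

layer 0 (return_home) active — direct: (1, 1)
layer 1 (dock) idle — unchanged: (1, 1)
layer 2 (phototaxis) idle — unchanged: (1, 1)
layer 3 (track_target) active — inhibits: none
layer 4 (seek_light) idle — unchanged: none
layer 5 (follow_wall) active — suppresses: (3, 2)
layer 6 (wander) idle — unchanged: (3, 2)
→ actuator (3, 2)
position: (0, 3) + (3, 2) = (3, 5)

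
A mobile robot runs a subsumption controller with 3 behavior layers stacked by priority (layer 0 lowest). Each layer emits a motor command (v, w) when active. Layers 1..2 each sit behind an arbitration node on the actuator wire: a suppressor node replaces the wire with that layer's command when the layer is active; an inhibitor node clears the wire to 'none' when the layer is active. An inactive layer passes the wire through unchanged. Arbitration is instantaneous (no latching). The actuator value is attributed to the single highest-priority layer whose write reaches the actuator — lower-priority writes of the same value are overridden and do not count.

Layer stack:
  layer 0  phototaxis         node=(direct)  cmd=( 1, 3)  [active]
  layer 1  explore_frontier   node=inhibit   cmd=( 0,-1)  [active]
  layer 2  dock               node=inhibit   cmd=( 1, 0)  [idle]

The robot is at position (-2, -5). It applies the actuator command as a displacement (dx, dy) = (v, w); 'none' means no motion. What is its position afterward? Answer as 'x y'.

-2 -5

L0 phototaxis: active, feeds wire = (1, 3)
L1 explore_frontier: active, inhibitor → wire = none
L2 dock: idle → wire stays none
actuator = none
position: (-2, -5) + none = (-2, -5)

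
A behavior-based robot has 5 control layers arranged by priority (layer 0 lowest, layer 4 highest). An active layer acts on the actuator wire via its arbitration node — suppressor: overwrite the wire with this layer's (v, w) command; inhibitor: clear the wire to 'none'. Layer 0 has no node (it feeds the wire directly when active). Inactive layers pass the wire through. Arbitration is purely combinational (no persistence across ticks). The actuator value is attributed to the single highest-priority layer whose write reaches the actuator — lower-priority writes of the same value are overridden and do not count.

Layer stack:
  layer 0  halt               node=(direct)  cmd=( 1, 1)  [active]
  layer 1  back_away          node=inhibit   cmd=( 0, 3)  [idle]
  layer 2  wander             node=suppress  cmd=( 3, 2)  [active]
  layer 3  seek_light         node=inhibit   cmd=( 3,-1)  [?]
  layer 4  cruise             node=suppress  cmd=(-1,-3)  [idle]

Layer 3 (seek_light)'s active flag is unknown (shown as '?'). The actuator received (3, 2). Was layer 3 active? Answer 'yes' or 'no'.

no

If layer 3 is active=yes:
  actuator would be none
If layer 3 is active=no:
  actuator would be (3, 2)
Observed (3, 2), so layer 3 was idle.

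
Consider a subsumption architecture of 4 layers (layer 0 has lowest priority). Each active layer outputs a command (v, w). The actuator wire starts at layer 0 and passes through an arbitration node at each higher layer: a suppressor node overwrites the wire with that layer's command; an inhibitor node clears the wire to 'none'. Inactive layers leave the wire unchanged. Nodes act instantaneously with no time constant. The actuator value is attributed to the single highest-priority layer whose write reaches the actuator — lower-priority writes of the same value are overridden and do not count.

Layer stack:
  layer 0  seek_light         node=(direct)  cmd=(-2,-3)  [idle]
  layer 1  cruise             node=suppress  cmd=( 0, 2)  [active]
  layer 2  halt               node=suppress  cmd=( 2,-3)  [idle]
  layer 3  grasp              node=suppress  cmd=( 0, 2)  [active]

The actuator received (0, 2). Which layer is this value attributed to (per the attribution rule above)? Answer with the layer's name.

layer 0 (seek_light) idle — none
layer 1 (cruise) active — suppresses: (0, 2)
layer 2 (halt) idle — unchanged: (0, 2)
layer 3 (grasp) active — suppresses: (0, 2)
→ actuator (0, 2)
last writer: layer 3 = grasp

grasp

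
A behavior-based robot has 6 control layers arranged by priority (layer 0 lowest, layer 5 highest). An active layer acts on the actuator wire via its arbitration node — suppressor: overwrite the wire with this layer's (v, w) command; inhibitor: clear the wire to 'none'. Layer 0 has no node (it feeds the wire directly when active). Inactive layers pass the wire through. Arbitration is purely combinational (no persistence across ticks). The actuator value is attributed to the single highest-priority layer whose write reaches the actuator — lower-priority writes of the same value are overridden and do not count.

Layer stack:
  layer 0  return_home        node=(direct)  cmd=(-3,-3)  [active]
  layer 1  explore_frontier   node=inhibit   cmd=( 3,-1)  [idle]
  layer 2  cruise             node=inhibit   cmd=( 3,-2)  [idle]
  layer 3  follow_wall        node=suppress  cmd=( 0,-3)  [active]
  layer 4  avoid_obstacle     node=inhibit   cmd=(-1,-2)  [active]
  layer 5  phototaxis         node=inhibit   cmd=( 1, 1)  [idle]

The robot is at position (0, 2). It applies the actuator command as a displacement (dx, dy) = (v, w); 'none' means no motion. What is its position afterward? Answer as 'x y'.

0 2

layer 0 (return_home) active — direct: (-3, -3)
layer 1 (explore_frontier) idle — unchanged: (-3, -3)
layer 2 (cruise) idle — unchanged: (-3, -3)
layer 3 (follow_wall) active — suppresses: (0, -3)
layer 4 (avoid_obstacle) active — inhibits: none
layer 5 (phototaxis) idle — unchanged: none
→ actuator none
position: (0, 2) + none = (0, 2)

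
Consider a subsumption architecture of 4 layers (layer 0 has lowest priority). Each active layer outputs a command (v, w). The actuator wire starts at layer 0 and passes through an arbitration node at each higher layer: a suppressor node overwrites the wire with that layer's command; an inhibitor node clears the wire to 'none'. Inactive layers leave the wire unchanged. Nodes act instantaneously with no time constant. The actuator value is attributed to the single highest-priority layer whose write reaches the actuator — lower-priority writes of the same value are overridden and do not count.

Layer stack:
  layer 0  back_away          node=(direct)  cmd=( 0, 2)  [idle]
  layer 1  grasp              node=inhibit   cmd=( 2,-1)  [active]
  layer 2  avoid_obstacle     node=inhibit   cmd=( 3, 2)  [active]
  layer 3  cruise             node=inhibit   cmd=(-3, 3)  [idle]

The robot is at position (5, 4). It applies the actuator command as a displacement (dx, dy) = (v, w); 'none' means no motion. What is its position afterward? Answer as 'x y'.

layer 0 (back_away) idle — none
layer 1 (grasp) active — inhibits: none
layer 2 (avoid_obstacle) active — inhibits: none
layer 3 (cruise) idle — unchanged: none
→ actuator none
position: (5, 4) + none = (5, 4)

5 4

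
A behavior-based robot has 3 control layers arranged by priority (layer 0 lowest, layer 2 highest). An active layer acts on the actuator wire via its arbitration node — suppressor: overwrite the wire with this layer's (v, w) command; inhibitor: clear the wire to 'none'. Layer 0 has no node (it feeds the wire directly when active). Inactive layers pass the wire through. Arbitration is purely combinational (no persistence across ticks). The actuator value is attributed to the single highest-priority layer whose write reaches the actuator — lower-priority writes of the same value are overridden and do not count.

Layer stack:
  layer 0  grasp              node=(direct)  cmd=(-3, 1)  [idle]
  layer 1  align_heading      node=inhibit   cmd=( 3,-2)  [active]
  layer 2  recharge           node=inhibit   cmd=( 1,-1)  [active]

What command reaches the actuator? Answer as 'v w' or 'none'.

none

L0 grasp: idle → wire = none
L1 align_heading: active, inhibitor → wire = none
L2 recharge: active, inhibitor → wire = none
actuator = none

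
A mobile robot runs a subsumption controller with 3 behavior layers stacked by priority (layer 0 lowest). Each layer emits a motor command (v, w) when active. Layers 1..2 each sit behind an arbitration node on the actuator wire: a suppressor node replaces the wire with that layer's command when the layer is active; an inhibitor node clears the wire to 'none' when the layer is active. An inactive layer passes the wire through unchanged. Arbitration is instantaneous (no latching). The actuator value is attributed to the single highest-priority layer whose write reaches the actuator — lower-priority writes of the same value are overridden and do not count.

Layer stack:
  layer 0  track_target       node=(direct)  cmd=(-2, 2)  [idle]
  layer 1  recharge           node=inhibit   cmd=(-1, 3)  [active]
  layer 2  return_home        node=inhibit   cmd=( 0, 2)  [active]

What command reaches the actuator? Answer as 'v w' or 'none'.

none

L0 track_target: idle → wire = none
L1 recharge: active, inhibitor → wire = none
L2 return_home: active, inhibitor → wire = none
actuator = none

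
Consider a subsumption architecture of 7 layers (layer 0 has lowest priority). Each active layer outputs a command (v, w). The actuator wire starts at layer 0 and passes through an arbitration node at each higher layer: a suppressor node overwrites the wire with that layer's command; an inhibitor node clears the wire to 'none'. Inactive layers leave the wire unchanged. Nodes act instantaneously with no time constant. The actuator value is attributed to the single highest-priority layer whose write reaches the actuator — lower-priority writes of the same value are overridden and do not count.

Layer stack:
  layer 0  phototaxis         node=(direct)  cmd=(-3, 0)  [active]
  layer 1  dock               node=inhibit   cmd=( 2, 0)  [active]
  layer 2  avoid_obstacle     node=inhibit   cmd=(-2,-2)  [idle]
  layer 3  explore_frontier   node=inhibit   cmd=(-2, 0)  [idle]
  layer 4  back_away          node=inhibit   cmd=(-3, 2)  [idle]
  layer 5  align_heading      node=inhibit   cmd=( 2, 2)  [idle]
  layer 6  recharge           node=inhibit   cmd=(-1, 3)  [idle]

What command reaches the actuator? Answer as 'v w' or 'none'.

none

[0] phototaxis on; wire := (-3, 0)
[1] dock on (inhibit); wire := none
[2] avoid_obstacle off; pass none
[3] explore_frontier off; pass none
[4] back_away off; pass none
[5] align_heading off; pass none
[6] recharge off; pass none
output none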